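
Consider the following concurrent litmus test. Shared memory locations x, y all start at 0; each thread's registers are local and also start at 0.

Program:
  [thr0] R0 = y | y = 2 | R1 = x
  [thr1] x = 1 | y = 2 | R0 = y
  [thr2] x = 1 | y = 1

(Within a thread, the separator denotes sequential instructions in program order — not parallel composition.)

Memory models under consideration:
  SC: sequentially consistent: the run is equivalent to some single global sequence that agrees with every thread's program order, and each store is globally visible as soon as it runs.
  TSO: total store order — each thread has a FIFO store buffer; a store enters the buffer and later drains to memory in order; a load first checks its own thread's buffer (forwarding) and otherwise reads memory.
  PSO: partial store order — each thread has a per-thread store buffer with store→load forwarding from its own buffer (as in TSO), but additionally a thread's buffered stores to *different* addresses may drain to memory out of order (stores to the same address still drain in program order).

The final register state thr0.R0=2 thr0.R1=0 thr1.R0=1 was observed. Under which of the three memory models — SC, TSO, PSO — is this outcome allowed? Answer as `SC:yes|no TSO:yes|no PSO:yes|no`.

outcome vector order: (thr0.R0,thr0.R1,thr1.R0)
under SC → <0 0 1>, <0 0 2>, <0 1 1>, <0 1 2>, <1 1 1>, <1 1 2>, <2 1 1>, <2 1 2>
under TSO → <0 0 1>, <0 0 2>, <0 1 1>, <0 1 2>, <1 1 1>, <1 1 2>, <2 1 1>, <2 1 2>
under PSO → <0 0 1>, <0 0 2>, <0 1 1>, <0 1 2>, <1 0 1>, <1 0 2>, <1 1 1>, <1 1 2>, <2 0 1>, <2 0 2>, <2 1 1>, <2 1 2>
target <2 0 1> ∈ {PSO}

SC:no TSO:no PSO:yes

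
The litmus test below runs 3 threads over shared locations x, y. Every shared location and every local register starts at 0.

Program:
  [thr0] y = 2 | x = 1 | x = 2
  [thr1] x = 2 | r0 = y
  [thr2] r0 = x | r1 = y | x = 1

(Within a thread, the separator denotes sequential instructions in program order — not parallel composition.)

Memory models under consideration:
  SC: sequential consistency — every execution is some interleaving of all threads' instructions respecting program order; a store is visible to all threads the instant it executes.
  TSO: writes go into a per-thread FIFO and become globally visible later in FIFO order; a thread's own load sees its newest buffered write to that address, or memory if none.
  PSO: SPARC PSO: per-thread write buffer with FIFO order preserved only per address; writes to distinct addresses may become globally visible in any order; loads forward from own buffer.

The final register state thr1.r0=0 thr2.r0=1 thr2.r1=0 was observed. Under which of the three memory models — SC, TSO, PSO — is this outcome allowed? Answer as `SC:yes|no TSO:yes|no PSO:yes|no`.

outcome vector order: (thr1.r0,thr2.r0,thr2.r1)
SC: 10 outcomes — {0/0/0; 0/0/2; 0/1/2; 0/2/0; 0/2/2; 2/0/0; 2/0/2; 2/1/2; 2/2/0; 2/2/2}
TSO: 10 outcomes — {0/0/0; 0/0/2; 0/1/2; 0/2/0; 0/2/2; 2/0/0; 2/0/2; 2/1/2; 2/2/0; 2/2/2}
PSO: 12 outcomes — {0/0/0; 0/0/2; 0/1/0; 0/1/2; 0/2/0; 0/2/2; 2/0/0; 2/0/2; 2/1/0; 2/1/2; 2/2/0; 2/2/2}
target 0/1/0 ∈ {PSO}

SC:no TSO:no PSO:yes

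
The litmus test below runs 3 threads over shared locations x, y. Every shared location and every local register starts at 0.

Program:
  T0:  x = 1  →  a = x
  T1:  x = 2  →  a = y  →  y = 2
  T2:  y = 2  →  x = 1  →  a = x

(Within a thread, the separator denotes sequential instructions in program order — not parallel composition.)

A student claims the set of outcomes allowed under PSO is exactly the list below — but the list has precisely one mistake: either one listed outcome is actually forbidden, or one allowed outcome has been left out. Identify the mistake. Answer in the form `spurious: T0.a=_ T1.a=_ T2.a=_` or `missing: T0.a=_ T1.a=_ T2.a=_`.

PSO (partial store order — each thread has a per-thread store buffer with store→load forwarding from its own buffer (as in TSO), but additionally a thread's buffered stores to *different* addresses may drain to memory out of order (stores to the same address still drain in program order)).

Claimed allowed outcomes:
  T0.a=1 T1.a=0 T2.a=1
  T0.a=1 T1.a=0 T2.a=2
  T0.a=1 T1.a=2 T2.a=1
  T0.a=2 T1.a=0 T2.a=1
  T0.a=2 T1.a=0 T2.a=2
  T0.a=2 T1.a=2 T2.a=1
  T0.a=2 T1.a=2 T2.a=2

outcome vector order: (T0.a,T1.a,T2.a)
[PSO] allowed = {1/0/1 1/0/2 1/2/1 1/2/2 2/0/1 2/0/2 2/2/1 2/2/2}
PSO∖claimed = {1/2/2}

missing: T0.a=1 T1.a=2 T2.a=2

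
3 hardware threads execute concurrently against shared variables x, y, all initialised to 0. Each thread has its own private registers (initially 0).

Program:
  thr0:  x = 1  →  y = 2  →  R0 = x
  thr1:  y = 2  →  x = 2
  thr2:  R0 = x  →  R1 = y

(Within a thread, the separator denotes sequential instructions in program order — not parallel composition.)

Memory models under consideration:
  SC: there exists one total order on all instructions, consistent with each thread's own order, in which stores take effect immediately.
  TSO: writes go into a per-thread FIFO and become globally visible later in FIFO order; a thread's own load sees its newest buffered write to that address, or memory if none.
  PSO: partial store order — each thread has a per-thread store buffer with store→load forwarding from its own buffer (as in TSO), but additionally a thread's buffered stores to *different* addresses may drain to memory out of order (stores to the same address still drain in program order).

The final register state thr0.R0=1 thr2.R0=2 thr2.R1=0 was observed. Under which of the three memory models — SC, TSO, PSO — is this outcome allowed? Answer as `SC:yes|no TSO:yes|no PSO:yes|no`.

outcome vector order: (thr0.R0,thr2.R0,thr2.R1)
SC: 10 outcomes — {(1,0,0); (1,0,2); (1,1,0); (1,1,2); (1,2,2); (2,0,0); (2,0,2); (2,1,0); (2,1,2); (2,2,2)}
TSO: 10 outcomes — {(1,0,0); (1,0,2); (1,1,0); (1,1,2); (1,2,2); (2,0,0); (2,0,2); (2,1,0); (2,1,2); (2,2,2)}
PSO: 12 outcomes — {(1,0,0); (1,0,2); (1,1,0); (1,1,2); (1,2,0); (1,2,2); (2,0,0); (2,0,2); (2,1,0); (2,1,2); (2,2,0); (2,2,2)}
target (1,2,0) ∈ {PSO}

SC:no TSO:no PSO:yes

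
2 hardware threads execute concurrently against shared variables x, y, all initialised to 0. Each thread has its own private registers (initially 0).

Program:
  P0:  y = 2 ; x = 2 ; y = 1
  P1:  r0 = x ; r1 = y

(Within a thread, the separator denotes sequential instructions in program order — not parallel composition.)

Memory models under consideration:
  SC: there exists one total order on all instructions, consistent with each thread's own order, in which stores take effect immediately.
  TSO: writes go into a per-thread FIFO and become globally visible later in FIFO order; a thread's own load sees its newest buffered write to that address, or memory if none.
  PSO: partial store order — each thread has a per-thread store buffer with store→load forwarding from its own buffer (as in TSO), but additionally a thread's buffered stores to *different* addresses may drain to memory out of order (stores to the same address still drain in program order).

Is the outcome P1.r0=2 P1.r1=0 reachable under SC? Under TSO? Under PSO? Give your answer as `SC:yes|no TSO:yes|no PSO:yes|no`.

SC:no TSO:no PSO:yes

outcome vector order: (P1.r0,P1.r1)
SC: 5 outcomes — {<0 0>; <0 1>; <0 2>; <2 1>; <2 2>}
TSO: 5 outcomes — {<0 0>; <0 1>; <0 2>; <2 1>; <2 2>}
PSO: 6 outcomes — {<0 0>; <0 1>; <0 2>; <2 0>; <2 1>; <2 2>}
target <2 0> ∈ {PSO}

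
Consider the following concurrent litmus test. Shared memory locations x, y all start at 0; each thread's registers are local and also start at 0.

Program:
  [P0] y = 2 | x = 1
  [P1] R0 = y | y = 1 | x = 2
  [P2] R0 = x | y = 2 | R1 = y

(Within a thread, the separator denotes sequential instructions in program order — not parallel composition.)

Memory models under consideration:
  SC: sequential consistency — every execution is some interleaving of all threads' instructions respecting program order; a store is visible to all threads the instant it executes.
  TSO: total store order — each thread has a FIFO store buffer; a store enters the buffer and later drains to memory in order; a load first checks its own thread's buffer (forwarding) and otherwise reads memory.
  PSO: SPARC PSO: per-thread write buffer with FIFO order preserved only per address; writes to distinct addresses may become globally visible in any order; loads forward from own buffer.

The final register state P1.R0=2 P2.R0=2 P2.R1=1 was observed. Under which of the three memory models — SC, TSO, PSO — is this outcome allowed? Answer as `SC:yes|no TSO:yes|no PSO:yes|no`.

outcome vector order: (P1.R0,P2.R0,P2.R1)
SC: 10 outcomes — {<0 0 1>; <0 0 2>; <0 1 1>; <0 1 2>; <0 2 2>; <2 0 1>; <2 0 2>; <2 1 1>; <2 1 2>; <2 2 2>}
TSO: 10 outcomes — {<0 0 1>; <0 0 2>; <0 1 1>; <0 1 2>; <0 2 2>; <2 0 1>; <2 0 2>; <2 1 1>; <2 1 2>; <2 2 2>}
PSO: 12 outcomes — {<0 0 1>; <0 0 2>; <0 1 1>; <0 1 2>; <0 2 1>; <0 2 2>; <2 0 1>; <2 0 2>; <2 1 1>; <2 1 2>; <2 2 1>; <2 2 2>}
target <2 2 1> ∈ {PSO}

SC:no TSO:no PSO:yes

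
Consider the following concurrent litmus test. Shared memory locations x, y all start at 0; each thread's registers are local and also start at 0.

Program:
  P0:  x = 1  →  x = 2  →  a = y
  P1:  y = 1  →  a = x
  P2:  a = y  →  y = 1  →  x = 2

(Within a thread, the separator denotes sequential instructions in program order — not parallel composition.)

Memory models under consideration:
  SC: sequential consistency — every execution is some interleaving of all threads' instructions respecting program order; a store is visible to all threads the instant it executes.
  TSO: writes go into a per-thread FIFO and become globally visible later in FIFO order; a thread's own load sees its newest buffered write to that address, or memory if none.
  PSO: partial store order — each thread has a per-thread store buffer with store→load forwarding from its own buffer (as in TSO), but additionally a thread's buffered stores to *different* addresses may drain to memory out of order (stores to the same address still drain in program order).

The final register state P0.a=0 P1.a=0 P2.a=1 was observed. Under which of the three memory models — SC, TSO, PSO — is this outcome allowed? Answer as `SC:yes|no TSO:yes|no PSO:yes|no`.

outcome vector order: (P0.a,P1.a,P2.a)
under SC → (0,2,0) (0,2,1) (1,0,0) (1,0,1) (1,1,0) (1,1,1) (1,2,0) (1,2,1)
under TSO → (0,0,0) (0,0,1) (0,1,0) (0,1,1) (0,2,0) (0,2,1) (1,0,0) (1,0,1) (1,1,0) (1,1,1) (1,2,0) (1,2,1)
under PSO → (0,0,0) (0,0,1) (0,1,0) (0,1,1) (0,2,0) (0,2,1) (1,0,0) (1,0,1) (1,1,0) (1,1,1) (1,2,0) (1,2,1)
target (0,0,1) ∈ {TSO,PSO}

SC:no TSO:yes PSO:yes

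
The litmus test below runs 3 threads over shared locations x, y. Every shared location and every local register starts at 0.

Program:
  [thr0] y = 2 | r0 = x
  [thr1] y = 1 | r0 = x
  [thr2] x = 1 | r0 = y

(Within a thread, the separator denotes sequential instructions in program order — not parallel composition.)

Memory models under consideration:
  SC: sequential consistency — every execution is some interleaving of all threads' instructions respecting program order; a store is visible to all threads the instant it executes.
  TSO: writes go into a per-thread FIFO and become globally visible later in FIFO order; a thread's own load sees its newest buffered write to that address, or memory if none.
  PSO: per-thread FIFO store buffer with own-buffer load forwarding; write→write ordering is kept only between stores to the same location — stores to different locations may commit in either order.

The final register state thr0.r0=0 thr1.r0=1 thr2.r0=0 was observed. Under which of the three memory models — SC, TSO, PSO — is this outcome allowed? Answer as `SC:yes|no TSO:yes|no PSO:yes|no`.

SC:no TSO:yes PSO:yes

outcome vector order: (thr0.r0,thr1.r0,thr2.r0)
SC (9): 001, 002, 011, 012, 101, 102, 110, 111, 112
TSO (12): 000, 001, 002, 010, 011, 012, 100, 101, 102, 110, 111, 112
PSO (12): 000, 001, 002, 010, 011, 012, 100, 101, 102, 110, 111, 112
target 010 ∈ {TSO,PSO}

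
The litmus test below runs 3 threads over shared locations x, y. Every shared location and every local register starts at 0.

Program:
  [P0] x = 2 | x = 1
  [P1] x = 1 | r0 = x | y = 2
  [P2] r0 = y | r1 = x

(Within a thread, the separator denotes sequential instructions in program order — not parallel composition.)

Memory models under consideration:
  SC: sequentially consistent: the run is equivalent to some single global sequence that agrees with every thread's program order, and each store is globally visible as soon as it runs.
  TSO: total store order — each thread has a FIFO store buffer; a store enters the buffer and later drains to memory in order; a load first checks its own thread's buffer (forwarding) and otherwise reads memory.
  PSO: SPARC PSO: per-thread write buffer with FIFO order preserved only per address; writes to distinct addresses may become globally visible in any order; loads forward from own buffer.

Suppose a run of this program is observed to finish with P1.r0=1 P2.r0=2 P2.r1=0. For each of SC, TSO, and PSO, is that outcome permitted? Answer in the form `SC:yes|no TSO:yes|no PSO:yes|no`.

SC:no TSO:no PSO:yes

outcome vector order: (P1.r0,P2.r0,P2.r1)
under SC → 100 101 102 121 122 200 201 202 221 222
under TSO → 100 101 102 121 122 200 201 202 221 222
under PSO → 100 101 102 120 121 122 200 201 202 221 222
target 120 ∈ {PSO}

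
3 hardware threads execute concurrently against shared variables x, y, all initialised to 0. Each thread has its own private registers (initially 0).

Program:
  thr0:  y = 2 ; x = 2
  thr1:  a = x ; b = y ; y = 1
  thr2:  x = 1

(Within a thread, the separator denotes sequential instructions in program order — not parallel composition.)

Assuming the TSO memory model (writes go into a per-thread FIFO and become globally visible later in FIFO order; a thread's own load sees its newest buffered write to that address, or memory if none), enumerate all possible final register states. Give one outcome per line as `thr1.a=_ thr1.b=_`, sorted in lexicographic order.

thr1.a=0 thr1.b=0
thr1.a=0 thr1.b=2
thr1.a=1 thr1.b=0
thr1.a=1 thr1.b=2
thr1.a=2 thr1.b=2

outcome vector order: (thr1.a,thr1.b)
|TSO outcomes| = 5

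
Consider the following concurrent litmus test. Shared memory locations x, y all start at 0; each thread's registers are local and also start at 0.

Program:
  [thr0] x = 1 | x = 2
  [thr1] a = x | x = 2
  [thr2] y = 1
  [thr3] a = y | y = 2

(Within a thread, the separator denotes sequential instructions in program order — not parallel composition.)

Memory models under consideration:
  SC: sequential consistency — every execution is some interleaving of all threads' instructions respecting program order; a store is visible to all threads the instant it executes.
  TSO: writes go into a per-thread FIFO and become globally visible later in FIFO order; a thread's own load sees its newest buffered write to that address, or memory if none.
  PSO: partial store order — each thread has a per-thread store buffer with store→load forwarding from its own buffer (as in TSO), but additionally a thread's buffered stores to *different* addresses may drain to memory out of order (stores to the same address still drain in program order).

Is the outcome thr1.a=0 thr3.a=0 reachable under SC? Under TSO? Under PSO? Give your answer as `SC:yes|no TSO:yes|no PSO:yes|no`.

SC:yes TSO:yes PSO:yes

outcome vector order: (thr1.a,thr3.a)
under SC → 00; 01; 10; 11; 20; 21
under TSO → 00; 01; 10; 11; 20; 21
under PSO → 00; 01; 10; 11; 20; 21
target 00 ∈ {SC,TSO,PSO}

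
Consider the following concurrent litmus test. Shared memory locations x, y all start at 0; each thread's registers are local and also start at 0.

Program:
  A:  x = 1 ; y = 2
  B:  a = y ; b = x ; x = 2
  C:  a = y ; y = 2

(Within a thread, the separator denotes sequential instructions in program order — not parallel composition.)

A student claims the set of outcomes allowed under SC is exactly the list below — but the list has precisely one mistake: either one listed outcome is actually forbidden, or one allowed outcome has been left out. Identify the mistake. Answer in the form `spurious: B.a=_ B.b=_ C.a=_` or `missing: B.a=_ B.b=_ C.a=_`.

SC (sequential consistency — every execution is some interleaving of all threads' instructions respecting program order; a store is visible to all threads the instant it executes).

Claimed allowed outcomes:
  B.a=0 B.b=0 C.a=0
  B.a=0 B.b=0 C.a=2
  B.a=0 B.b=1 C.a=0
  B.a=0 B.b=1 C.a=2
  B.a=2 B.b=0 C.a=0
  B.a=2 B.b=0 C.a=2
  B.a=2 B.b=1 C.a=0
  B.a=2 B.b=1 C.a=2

spurious: B.a=2 B.b=0 C.a=2

outcome vector order: (B.a,B.b,C.a)
under SC → <0 0 0>; <0 0 2>; <0 1 0>; <0 1 2>; <2 0 0>; <2 1 0>; <2 1 2>
claimed∖SC = {<2 0 2>}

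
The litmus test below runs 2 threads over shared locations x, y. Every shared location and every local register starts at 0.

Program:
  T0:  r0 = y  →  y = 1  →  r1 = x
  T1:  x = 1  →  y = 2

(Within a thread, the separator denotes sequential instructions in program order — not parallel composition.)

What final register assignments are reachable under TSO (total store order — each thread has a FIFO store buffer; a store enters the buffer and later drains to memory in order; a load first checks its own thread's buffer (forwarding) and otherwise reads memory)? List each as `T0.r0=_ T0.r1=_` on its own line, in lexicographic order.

T0.r0=0 T0.r1=0
T0.r0=0 T0.r1=1
T0.r0=2 T0.r1=1

outcome vector order: (T0.r0,T0.r1)
|TSO outcomes| = 3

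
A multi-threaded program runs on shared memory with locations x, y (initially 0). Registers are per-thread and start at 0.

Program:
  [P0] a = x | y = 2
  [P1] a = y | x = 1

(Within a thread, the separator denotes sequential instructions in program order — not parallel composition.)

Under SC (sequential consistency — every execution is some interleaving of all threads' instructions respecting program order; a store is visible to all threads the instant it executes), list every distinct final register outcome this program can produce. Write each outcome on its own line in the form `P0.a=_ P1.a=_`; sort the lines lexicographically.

outcome vector order: (P0.a,P1.a)
|SC outcomes| = 3

P0.a=0 P1.a=0
P0.a=0 P1.a=2
P0.a=1 P1.a=0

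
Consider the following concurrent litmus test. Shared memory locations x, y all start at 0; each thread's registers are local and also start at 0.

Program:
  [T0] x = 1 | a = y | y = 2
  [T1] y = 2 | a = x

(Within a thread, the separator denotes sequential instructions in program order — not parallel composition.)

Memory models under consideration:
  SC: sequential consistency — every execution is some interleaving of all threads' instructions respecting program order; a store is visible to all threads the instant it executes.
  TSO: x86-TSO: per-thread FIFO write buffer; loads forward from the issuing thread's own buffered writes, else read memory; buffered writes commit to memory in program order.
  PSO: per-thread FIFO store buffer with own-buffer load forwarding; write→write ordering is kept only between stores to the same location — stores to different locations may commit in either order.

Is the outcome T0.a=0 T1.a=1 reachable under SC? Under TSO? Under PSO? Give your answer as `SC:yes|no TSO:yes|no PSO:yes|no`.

outcome vector order: (T0.a,T1.a)
[SC] allowed = {01, 20, 21}
[TSO] allowed = {00, 01, 20, 21}
[PSO] allowed = {00, 01, 20, 21}
target 01 ∈ {SC,TSO,PSO}

SC:yes TSO:yes PSO:yes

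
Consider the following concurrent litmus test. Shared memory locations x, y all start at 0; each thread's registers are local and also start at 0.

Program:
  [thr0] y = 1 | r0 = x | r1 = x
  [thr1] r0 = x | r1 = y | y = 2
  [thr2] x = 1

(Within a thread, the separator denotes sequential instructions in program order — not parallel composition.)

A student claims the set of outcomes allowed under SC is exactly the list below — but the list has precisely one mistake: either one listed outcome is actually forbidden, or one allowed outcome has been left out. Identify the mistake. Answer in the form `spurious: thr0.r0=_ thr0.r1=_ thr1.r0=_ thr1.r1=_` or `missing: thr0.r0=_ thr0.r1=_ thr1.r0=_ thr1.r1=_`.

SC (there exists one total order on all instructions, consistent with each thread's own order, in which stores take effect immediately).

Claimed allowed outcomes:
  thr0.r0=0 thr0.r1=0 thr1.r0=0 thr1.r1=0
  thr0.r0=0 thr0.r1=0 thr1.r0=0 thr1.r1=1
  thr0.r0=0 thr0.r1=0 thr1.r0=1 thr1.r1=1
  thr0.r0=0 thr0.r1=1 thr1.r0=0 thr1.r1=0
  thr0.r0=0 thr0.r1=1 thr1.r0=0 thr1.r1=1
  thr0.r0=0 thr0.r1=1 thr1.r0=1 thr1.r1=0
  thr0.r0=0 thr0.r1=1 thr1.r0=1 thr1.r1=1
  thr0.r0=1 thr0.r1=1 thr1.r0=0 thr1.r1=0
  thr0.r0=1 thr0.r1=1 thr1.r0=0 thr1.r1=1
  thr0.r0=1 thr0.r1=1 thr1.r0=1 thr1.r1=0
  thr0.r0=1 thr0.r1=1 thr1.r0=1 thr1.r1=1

outcome vector order: (thr0.r0,thr0.r1,thr1.r0,thr1.r1)
under SC → <0 0 0 0> <0 0 0 1> <0 0 1 1> <0 1 0 0> <0 1 0 1> <0 1 1 1> <1 1 0 0> <1 1 0 1> <1 1 1 0> <1 1 1 1>
claimed∖SC = {<0 1 1 0>}

spurious: thr0.r0=0 thr0.r1=1 thr1.r0=1 thr1.r1=0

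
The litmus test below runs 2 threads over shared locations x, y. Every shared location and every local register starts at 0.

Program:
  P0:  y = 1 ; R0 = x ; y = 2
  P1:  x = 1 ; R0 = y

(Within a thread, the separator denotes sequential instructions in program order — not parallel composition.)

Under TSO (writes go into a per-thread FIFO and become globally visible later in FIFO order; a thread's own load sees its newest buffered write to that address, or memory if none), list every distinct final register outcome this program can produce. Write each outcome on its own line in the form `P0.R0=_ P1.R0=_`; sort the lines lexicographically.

outcome vector order: (P0.R0,P1.R0)
|TSO outcomes| = 6

P0.R0=0 P1.R0=0
P0.R0=0 P1.R0=1
P0.R0=0 P1.R0=2
P0.R0=1 P1.R0=0
P0.R0=1 P1.R0=1
P0.R0=1 P1.R0=2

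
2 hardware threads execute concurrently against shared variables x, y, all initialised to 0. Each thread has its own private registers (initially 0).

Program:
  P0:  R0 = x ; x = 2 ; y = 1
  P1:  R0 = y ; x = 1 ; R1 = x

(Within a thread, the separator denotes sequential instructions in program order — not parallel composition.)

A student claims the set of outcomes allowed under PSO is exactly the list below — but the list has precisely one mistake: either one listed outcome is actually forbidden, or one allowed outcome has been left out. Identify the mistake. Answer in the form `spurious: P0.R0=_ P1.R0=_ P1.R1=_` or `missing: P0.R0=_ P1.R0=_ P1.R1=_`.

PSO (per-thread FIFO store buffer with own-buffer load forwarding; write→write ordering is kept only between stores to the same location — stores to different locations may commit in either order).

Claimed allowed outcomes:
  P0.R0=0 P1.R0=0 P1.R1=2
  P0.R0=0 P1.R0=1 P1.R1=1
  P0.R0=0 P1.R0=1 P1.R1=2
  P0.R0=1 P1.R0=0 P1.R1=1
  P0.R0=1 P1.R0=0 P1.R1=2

outcome vector order: (P0.R0,P1.R0,P1.R1)
[PSO] allowed = {0/0/1; 0/0/2; 0/1/1; 0/1/2; 1/0/1; 1/0/2}
PSO∖claimed = {0/0/1}

missing: P0.R0=0 P1.R0=0 P1.R1=1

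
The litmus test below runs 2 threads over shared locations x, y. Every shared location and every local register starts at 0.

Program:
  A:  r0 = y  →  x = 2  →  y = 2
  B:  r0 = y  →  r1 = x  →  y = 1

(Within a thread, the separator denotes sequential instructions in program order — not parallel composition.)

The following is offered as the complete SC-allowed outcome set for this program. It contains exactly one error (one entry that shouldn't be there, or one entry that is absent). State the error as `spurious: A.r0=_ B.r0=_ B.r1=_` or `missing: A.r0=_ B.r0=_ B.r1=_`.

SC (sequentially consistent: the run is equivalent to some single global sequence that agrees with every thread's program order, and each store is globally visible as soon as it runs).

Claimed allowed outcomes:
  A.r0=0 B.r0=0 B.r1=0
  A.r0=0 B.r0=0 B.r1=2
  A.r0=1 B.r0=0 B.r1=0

missing: A.r0=0 B.r0=2 B.r1=2

outcome vector order: (A.r0,B.r0,B.r1)
under SC → (0,0,0) (0,0,2) (0,2,2) (1,0,0)
SC∖claimed = {(0,2,2)}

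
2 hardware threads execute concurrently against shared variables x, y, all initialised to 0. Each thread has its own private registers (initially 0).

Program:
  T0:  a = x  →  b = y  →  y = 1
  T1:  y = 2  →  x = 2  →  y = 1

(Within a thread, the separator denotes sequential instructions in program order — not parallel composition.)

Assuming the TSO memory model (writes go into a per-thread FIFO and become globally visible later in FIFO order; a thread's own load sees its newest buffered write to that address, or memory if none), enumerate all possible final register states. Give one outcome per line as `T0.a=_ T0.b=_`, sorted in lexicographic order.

T0.a=0 T0.b=0
T0.a=0 T0.b=1
T0.a=0 T0.b=2
T0.a=2 T0.b=1
T0.a=2 T0.b=2

outcome vector order: (T0.a,T0.b)
|TSO outcomes| = 5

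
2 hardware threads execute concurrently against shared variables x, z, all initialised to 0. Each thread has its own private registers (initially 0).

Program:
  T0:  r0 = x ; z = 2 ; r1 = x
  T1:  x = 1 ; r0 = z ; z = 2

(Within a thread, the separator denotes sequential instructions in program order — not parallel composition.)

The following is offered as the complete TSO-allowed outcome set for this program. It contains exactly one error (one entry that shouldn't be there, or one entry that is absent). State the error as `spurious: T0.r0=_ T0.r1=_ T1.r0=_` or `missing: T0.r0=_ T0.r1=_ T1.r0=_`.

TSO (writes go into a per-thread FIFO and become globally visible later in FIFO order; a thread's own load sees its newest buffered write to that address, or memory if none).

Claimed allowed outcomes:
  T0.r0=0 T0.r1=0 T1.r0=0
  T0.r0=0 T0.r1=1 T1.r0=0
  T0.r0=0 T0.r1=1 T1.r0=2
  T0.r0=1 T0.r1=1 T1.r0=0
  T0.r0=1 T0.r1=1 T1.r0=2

outcome vector order: (T0.r0,T0.r1,T1.r0)
TSO: 6 outcomes — {000 002 010 012 110 112}
TSO∖claimed = {002}

missing: T0.r0=0 T0.r1=0 T1.r0=2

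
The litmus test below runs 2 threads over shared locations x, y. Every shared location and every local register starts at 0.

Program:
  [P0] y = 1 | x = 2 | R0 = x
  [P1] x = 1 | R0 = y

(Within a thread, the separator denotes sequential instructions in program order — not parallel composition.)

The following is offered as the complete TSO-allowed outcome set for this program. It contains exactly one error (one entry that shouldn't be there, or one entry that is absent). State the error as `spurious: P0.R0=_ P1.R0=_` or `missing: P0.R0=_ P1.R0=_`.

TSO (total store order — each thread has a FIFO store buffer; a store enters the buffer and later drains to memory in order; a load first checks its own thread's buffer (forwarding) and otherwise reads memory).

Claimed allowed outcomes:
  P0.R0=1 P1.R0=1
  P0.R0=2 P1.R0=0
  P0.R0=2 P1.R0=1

missing: P0.R0=1 P1.R0=0

outcome vector order: (P0.R0,P1.R0)
under TSO → (1,0); (1,1); (2,0); (2,1)
TSO∖claimed = {(1,0)}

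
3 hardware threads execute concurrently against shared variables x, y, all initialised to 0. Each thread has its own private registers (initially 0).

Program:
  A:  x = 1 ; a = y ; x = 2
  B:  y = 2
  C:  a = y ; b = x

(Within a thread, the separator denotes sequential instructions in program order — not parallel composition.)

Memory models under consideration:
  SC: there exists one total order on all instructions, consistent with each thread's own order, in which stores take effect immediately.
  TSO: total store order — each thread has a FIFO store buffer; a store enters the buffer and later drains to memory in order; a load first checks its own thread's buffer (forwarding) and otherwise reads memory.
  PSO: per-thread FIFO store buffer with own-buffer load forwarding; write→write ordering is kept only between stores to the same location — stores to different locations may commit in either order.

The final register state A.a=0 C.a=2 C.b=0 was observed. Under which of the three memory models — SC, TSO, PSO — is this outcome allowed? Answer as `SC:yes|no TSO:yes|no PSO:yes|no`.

SC:no TSO:yes PSO:yes

outcome vector order: (A.a,C.a,C.b)
[SC] allowed = {000; 001; 002; 021; 022; 200; 201; 202; 220; 221; 222}
[TSO] allowed = {000; 001; 002; 020; 021; 022; 200; 201; 202; 220; 221; 222}
[PSO] allowed = {000; 001; 002; 020; 021; 022; 200; 201; 202; 220; 221; 222}
target 020 ∈ {TSO,PSO}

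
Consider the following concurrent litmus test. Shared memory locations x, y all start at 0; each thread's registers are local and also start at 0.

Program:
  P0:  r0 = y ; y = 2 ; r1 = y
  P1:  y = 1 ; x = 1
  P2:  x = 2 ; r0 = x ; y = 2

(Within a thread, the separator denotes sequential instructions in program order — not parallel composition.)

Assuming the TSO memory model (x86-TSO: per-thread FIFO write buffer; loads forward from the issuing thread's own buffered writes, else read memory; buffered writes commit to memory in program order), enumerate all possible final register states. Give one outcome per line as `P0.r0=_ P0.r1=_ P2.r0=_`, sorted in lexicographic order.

outcome vector order: (P0.r0,P0.r1,P2.r0)
|TSO outcomes| = 9

P0.r0=0 P0.r1=1 P2.r0=1
P0.r0=0 P0.r1=1 P2.r0=2
P0.r0=0 P0.r1=2 P2.r0=1
P0.r0=0 P0.r1=2 P2.r0=2
P0.r0=1 P0.r1=2 P2.r0=1
P0.r0=1 P0.r1=2 P2.r0=2
P0.r0=2 P0.r1=1 P2.r0=2
P0.r0=2 P0.r1=2 P2.r0=1
P0.r0=2 P0.r1=2 P2.r0=2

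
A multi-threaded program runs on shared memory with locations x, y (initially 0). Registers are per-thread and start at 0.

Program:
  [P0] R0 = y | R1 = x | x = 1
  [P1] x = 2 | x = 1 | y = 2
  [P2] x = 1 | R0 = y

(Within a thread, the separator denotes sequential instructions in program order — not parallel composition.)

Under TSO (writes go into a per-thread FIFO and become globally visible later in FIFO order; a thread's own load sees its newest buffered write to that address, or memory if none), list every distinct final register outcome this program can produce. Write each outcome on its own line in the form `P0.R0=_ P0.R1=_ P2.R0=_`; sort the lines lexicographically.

outcome vector order: (P0.R0,P0.R1,P2.R0)
|TSO outcomes| = 8

P0.R0=0 P0.R1=0 P2.R0=0
P0.R0=0 P0.R1=0 P2.R0=2
P0.R0=0 P0.R1=1 P2.R0=0
P0.R0=0 P0.R1=1 P2.R0=2
P0.R0=0 P0.R1=2 P2.R0=0
P0.R0=0 P0.R1=2 P2.R0=2
P0.R0=2 P0.R1=1 P2.R0=0
P0.R0=2 P0.R1=1 P2.R0=2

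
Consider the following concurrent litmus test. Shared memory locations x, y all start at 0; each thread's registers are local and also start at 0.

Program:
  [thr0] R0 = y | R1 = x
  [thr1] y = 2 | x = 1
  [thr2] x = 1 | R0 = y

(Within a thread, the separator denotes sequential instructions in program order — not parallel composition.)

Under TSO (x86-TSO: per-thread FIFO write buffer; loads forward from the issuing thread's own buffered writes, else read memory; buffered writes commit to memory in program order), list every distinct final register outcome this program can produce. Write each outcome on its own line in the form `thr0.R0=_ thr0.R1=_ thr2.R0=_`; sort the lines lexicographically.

thr0.R0=0 thr0.R1=0 thr2.R0=0
thr0.R0=0 thr0.R1=0 thr2.R0=2
thr0.R0=0 thr0.R1=1 thr2.R0=0
thr0.R0=0 thr0.R1=1 thr2.R0=2
thr0.R0=2 thr0.R1=0 thr2.R0=0
thr0.R0=2 thr0.R1=0 thr2.R0=2
thr0.R0=2 thr0.R1=1 thr2.R0=0
thr0.R0=2 thr0.R1=1 thr2.R0=2

outcome vector order: (thr0.R0,thr0.R1,thr2.R0)
|TSO outcomes| = 8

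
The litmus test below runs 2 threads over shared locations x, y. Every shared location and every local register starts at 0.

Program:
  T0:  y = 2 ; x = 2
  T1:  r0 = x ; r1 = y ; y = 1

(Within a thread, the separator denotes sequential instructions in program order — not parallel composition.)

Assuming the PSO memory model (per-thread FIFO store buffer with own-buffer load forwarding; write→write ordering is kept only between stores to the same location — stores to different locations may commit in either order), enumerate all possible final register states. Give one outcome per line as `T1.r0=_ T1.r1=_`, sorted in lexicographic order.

outcome vector order: (T1.r0,T1.r1)
|PSO outcomes| = 4

T1.r0=0 T1.r1=0
T1.r0=0 T1.r1=2
T1.r0=2 T1.r1=0
T1.r0=2 T1.r1=2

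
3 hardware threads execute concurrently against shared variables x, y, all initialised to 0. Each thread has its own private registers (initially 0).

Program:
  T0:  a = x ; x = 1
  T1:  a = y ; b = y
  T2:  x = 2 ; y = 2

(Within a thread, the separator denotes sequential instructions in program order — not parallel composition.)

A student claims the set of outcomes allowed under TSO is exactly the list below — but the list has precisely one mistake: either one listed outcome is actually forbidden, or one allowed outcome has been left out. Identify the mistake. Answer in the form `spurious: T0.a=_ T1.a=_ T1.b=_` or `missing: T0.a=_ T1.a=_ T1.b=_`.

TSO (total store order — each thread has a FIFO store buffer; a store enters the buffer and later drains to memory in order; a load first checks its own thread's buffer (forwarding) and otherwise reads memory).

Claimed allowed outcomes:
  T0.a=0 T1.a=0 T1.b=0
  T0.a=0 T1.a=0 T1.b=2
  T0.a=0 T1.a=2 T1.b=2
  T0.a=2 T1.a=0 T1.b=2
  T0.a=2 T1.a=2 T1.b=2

missing: T0.a=2 T1.a=0 T1.b=0

outcome vector order: (T0.a,T1.a,T1.b)
TSO (6): <0 0 0>; <0 0 2>; <0 2 2>; <2 0 0>; <2 0 2>; <2 2 2>
TSO∖claimed = {<2 0 0>}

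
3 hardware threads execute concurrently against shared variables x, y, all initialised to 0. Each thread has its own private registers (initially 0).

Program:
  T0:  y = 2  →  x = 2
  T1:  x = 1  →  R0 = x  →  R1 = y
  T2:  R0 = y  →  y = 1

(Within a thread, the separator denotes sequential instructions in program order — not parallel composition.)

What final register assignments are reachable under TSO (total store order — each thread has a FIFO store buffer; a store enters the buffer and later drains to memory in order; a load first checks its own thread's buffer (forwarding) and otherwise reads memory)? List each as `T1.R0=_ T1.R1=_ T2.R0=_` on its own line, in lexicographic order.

outcome vector order: (T1.R0,T1.R1,T2.R0)
|TSO outcomes| = 10

T1.R0=1 T1.R1=0 T2.R0=0
T1.R0=1 T1.R1=0 T2.R0=2
T1.R0=1 T1.R1=1 T2.R0=0
T1.R0=1 T1.R1=1 T2.R0=2
T1.R0=1 T1.R1=2 T2.R0=0
T1.R0=1 T1.R1=2 T2.R0=2
T1.R0=2 T1.R1=1 T2.R0=0
T1.R0=2 T1.R1=1 T2.R0=2
T1.R0=2 T1.R1=2 T2.R0=0
T1.R0=2 T1.R1=2 T2.R0=2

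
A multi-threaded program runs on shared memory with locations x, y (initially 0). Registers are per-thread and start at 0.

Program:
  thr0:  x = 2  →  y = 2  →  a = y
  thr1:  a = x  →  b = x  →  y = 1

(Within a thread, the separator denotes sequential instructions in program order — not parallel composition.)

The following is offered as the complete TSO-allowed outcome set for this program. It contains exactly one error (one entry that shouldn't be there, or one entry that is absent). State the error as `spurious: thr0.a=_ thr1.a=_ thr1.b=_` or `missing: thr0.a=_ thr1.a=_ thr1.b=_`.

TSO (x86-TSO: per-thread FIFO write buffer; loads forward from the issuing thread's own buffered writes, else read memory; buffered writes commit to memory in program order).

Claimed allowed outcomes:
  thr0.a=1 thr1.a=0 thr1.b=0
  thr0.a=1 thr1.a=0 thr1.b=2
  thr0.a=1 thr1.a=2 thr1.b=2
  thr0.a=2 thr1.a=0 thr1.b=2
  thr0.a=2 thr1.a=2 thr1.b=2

outcome vector order: (thr0.a,thr1.a,thr1.b)
TSO (6): 100; 102; 122; 200; 202; 222
TSO∖claimed = {200}

missing: thr0.a=2 thr1.a=0 thr1.b=0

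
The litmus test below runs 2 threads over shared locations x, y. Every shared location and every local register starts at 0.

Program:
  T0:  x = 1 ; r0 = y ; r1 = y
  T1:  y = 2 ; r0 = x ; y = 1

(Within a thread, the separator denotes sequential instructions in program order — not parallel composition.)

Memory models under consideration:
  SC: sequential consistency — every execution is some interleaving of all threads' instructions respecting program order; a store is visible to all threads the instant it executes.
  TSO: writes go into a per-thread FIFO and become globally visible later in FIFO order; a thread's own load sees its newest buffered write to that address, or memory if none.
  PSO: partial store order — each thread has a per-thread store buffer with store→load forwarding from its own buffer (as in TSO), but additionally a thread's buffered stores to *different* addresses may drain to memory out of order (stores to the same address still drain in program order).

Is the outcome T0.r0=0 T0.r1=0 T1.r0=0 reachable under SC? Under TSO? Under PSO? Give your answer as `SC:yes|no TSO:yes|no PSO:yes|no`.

outcome vector order: (T0.r0,T0.r1,T1.r0)
SC (9): 001; 011; 021; 110; 111; 210; 211; 220; 221
TSO (12): 000; 001; 010; 011; 020; 021; 110; 111; 210; 211; 220; 221
PSO (12): 000; 001; 010; 011; 020; 021; 110; 111; 210; 211; 220; 221
target 000 ∈ {TSO,PSO}

SC:no TSO:yes PSO:yes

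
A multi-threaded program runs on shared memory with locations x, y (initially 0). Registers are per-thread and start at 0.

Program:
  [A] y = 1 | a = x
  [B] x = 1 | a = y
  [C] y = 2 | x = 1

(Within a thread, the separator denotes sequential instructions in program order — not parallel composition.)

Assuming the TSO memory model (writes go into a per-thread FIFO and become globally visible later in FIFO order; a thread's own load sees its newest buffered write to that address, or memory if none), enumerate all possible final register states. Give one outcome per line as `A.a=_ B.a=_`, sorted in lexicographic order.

outcome vector order: (A.a,B.a)
|TSO outcomes| = 6

A.a=0 B.a=0
A.a=0 B.a=1
A.a=0 B.a=2
A.a=1 B.a=0
A.a=1 B.a=1
A.a=1 B.a=2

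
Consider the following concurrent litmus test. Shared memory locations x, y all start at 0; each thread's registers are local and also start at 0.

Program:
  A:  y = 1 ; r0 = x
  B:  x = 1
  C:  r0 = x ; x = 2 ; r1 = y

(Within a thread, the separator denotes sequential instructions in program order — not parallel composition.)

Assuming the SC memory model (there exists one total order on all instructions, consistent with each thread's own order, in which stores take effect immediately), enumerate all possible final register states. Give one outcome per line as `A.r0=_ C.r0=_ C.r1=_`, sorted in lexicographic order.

outcome vector order: (A.r0,C.r0,C.r1)
|SC outcomes| = 9

A.r0=0 C.r0=0 C.r1=1
A.r0=0 C.r0=1 C.r1=1
A.r0=1 C.r0=0 C.r1=0
A.r0=1 C.r0=0 C.r1=1
A.r0=1 C.r0=1 C.r1=1
A.r0=2 C.r0=0 C.r1=0
A.r0=2 C.r0=0 C.r1=1
A.r0=2 C.r0=1 C.r1=0
A.r0=2 C.r0=1 C.r1=1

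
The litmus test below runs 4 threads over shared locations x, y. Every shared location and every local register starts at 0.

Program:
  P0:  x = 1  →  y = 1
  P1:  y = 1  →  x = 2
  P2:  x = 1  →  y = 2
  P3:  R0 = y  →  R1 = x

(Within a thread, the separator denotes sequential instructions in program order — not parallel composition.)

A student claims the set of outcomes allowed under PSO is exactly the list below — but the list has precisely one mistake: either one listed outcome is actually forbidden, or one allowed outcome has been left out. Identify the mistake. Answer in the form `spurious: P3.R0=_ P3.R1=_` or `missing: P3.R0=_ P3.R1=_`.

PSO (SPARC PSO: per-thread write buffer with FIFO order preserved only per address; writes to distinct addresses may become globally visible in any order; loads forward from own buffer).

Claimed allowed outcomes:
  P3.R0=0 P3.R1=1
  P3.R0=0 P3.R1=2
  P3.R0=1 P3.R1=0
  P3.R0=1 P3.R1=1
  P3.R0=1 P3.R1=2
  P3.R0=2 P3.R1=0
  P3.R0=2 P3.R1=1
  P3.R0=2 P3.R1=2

outcome vector order: (P3.R0,P3.R1)
PSO: 9 outcomes — {<0 0>; <0 1>; <0 2>; <1 0>; <1 1>; <1 2>; <2 0>; <2 1>; <2 2>}
PSO∖claimed = {<0 0>}

missing: P3.R0=0 P3.R1=0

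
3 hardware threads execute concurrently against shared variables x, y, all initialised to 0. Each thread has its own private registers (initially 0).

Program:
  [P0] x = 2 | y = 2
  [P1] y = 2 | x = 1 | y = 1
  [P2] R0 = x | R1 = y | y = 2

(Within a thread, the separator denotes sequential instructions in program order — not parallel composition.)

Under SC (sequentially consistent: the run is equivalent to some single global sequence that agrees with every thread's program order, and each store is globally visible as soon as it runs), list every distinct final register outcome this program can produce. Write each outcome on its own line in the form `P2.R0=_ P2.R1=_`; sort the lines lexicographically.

outcome vector order: (P2.R0,P2.R1)
|SC outcomes| = 8

P2.R0=0 P2.R1=0
P2.R0=0 P2.R1=1
P2.R0=0 P2.R1=2
P2.R0=1 P2.R1=1
P2.R0=1 P2.R1=2
P2.R0=2 P2.R1=0
P2.R0=2 P2.R1=1
P2.R0=2 P2.R1=2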